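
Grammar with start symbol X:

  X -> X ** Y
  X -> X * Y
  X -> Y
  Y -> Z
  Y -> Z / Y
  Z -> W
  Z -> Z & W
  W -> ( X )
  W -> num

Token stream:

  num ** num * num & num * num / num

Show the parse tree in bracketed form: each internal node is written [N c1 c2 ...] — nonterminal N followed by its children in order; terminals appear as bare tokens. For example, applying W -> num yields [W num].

X
X * Y
X * Y * Y
X ** Y * Y * Y
Y ** Y * Y * Y
Z ** Y * Y * Y
W ** Y * Y * Y
num ** Y * Y * Y
num ** Z * Y * Y
num ** W * Y * Y
num ** num * Y * Y
num ** num * Z * Y
num ** num * Z & W * Y
num ** num * W & W * Y
num ** num * num & W * Y
num ** num * num & num * Y
num ** num * num & num * Z / Y
num ** num * num & num * W / Y
num ** num * num & num * num / Y
num ** num * num & num * num / Z
num ** num * num & num * num / W
num ** num * num & num * num / num

[X [X [X [X [Y [Z [W num]]]] ** [Y [Z [W num]]]] * [Y [Z [Z [W num]] & [W num]]]] * [Y [Z [W num]] / [Y [Z [W num]]]]]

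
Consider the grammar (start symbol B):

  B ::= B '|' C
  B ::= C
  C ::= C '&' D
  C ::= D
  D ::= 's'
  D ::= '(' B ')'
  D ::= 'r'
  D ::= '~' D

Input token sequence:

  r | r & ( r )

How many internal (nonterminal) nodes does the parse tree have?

11

[B [B [C [D r]]] | [C [C [D r]] & [D ( [B [C [D r]]] )]]]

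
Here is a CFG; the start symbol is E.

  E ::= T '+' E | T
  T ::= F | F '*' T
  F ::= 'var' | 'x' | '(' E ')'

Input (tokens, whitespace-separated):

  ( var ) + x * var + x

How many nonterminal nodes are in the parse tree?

[E [T [F ( [E [T [F var]]] )]] + [E [T [F x] * [T [F var]]] + [E [T [F x]]]]]

14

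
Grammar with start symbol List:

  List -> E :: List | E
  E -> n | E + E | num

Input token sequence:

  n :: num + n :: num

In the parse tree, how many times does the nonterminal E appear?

[List [E n] :: [List [E [E num] + [E n]] :: [List [E num]]]]

5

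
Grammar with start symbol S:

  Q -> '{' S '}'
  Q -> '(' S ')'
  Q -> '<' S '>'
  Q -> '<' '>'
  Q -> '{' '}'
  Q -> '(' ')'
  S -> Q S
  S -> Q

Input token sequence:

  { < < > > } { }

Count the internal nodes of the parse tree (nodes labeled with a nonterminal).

[S [Q { [S [Q < [S [Q < >]] >]] }] [S [Q { }]]]

8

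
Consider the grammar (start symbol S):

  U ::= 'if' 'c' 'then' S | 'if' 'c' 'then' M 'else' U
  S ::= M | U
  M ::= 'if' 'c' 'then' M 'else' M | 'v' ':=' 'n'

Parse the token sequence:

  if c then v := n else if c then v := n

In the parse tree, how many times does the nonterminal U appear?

2

[S [U if c then [M v := n] else [U if c then [S [M v := n]]]]]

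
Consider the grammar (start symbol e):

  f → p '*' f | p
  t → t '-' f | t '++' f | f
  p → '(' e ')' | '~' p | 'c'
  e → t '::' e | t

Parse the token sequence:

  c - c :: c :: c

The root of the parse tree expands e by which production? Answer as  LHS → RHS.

[e [t [t [f [p c]]] - [f [p c]]] :: [e [t [f [p c]]] :: [e [t [f [p c]]]]]]

e → t '::' e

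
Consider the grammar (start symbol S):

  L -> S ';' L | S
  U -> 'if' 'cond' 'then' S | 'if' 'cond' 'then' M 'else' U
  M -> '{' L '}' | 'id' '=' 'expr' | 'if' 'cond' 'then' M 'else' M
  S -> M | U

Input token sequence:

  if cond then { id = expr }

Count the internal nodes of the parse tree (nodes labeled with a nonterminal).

7

[S [U if cond then [S [M { [L [S [M id = expr]]] }]]]]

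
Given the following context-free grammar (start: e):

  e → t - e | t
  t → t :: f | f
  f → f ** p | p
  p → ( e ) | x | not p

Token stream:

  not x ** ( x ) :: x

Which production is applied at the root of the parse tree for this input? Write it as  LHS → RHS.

[e [t [t [f [f [p not [p x]]] ** [p ( [e [t [f [p x]]]] )]]] :: [f [p x]]]]

e → t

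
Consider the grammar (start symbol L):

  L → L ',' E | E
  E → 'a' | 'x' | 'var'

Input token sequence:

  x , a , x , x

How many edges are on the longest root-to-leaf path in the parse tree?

5

[L [L [L [L [E x]] , [E a]] , [E x]] , [E x]]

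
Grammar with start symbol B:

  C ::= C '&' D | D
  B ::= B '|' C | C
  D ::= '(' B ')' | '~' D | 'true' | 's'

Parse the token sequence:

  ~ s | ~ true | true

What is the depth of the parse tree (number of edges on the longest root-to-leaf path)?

6

[B [B [B [C [D ~ [D s]]]] | [C [D ~ [D true]]]] | [C [D true]]]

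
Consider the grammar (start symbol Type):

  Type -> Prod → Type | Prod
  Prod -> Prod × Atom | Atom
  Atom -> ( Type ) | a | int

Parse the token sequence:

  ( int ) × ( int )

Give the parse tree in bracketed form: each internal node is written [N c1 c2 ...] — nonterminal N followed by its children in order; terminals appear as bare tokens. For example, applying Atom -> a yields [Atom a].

Type
Prod
Prod × Atom
Atom × Atom
( Type ) × Atom
( Prod ) × Atom
( Atom ) × Atom
( int ) × Atom
( int ) × ( Type )
( int ) × ( Prod )
( int ) × ( Atom )
( int ) × ( int )

[Type [Prod [Prod [Atom ( [Type [Prod [Atom int]]] )]] × [Atom ( [Type [Prod [Atom int]]] )]]]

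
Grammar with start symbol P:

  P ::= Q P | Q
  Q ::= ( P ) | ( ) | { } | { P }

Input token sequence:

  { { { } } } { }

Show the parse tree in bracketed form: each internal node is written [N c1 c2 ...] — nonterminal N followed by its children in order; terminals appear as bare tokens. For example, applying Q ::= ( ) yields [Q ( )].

[P [Q { [P [Q { [P [Q { }]] }]] }] [P [Q { }]]]

P
Q P
{ P } P
{ Q } P
{ { P } } P
{ { Q } } P
{ { { } } } P
{ { { } } } Q
{ { { } } } { }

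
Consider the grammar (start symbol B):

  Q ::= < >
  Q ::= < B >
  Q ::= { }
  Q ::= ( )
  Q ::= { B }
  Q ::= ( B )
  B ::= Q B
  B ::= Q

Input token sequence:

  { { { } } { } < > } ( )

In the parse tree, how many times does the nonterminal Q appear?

[B [Q { [B [Q { [B [Q { }]] }] [B [Q { }] [B [Q < >]]]] }] [B [Q ( )]]]

6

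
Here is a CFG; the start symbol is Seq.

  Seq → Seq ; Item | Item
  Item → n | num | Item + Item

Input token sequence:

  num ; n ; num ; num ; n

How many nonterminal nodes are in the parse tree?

[Seq [Seq [Seq [Seq [Seq [Item num]] ; [Item n]] ; [Item num]] ; [Item num]] ; [Item n]]

10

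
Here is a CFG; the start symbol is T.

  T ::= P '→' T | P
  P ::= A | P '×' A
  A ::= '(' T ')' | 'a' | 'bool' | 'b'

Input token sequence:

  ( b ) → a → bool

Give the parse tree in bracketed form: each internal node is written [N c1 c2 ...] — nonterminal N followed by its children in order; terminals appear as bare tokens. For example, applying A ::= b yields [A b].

[T [P [A ( [T [P [A b]]] )]] → [T [P [A a]] → [T [P [A bool]]]]]

T
P → T
A → T
( T ) → T
( P ) → T
( A ) → T
( b ) → T
( b ) → P → T
( b ) → A → T
( b ) → a → T
( b ) → a → P
( b ) → a → A
( b ) → a → bool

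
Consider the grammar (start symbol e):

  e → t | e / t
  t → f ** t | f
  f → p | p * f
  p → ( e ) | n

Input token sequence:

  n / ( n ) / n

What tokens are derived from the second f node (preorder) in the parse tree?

[e [e [e [t [f [p n]]]] / [t [f [p ( [e [t [f [p n]]]] )]]]] / [t [f [p n]]]]

( n )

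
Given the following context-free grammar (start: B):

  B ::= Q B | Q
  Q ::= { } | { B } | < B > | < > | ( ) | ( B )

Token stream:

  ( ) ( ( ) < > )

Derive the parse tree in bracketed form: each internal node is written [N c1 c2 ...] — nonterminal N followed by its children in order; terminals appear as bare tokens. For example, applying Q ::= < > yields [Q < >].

[B [Q ( )] [B [Q ( [B [Q ( )] [B [Q < >]]] )]]]

B
Q B
( ) B
( ) Q
( ) ( B )
( ) ( Q B )
( ) ( ( ) B )
( ) ( ( ) Q )
( ) ( ( ) < > )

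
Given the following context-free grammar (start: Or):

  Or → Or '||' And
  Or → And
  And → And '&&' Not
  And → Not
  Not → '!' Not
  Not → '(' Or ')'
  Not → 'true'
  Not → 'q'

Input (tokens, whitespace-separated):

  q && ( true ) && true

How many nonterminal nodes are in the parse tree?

[Or [And [And [And [Not q]] && [Not ( [Or [And [Not true]]] )]] && [Not true]]]

10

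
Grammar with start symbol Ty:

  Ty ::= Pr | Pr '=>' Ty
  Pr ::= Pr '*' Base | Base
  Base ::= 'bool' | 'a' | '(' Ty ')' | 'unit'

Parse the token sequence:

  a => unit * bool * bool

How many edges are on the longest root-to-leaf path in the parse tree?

[Ty [Pr [Base a]] => [Ty [Pr [Pr [Pr [Base unit]] * [Base bool]] * [Base bool]]]]

6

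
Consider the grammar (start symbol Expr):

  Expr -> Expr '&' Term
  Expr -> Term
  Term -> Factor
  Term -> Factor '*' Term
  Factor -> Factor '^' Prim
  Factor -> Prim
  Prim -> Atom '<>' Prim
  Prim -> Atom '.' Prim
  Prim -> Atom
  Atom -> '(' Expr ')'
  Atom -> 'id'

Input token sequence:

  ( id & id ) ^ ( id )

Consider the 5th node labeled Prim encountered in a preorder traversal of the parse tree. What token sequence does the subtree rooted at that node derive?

[Expr [Term [Factor [Factor [Prim [Atom ( [Expr [Expr [Term [Factor [Prim [Atom id]]]]] & [Term [Factor [Prim [Atom id]]]]] )]]] ^ [Prim [Atom ( [Expr [Term [Factor [Prim [Atom id]]]]] )]]]]]

id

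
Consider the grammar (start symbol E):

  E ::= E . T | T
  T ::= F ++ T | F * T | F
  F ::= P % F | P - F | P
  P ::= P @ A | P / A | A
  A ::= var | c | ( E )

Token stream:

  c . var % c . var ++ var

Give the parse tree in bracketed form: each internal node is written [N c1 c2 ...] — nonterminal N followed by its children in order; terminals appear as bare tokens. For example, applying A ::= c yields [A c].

[E [E [E [T [F [P [A c]]]]] . [T [F [P [A var]] % [F [P [A c]]]]]] . [T [F [P [A var]]] ++ [T [F [P [A var]]]]]]

E
E . T
E . T . T
T . T . T
F . T . T
P . T . T
A . T . T
c . T . T
c . F . T
c . P % F . T
c . A % F . T
c . var % F . T
c . var % P . T
c . var % A . T
c . var % c . T
c . var % c . F ++ T
c . var % c . P ++ T
c . var % c . A ++ T
c . var % c . var ++ T
c . var % c . var ++ F
c . var % c . var ++ P
c . var % c . var ++ A
c . var % c . var ++ var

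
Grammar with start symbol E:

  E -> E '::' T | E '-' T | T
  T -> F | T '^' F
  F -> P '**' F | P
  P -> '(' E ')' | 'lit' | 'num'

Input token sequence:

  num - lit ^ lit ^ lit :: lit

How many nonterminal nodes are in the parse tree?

18

[E [E [E [T [F [P num]]]] - [T [T [T [F [P lit]]] ^ [F [P lit]]] ^ [F [P lit]]]] :: [T [F [P lit]]]]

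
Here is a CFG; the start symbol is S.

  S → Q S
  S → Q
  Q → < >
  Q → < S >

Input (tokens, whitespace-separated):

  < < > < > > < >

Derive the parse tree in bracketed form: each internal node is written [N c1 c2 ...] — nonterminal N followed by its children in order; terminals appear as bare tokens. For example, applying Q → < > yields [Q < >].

S
Q S
< S > S
< Q S > S
< < > S > S
< < > Q > S
< < > < > > S
< < > < > > Q
< < > < > > < >

[S [Q < [S [Q < >] [S [Q < >]]] >] [S [Q < >]]]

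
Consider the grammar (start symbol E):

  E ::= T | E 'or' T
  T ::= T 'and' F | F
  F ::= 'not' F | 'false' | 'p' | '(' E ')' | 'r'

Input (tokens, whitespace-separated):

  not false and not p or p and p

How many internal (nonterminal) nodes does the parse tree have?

[E [E [T [T [F not [F false]]] and [F not [F p]]]] or [T [T [F p]] and [F p]]]

12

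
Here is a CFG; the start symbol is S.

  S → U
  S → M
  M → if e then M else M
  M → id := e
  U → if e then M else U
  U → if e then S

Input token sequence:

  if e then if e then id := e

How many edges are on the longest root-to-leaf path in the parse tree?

6

[S [U if e then [S [U if e then [S [M id := e]]]]]]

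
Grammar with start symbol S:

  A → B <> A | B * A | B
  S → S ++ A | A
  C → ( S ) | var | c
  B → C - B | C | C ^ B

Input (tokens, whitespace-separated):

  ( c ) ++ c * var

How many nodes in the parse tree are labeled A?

[S [S [A [B [C ( [S [A [B [C c]]]] )]]]] ++ [A [B [C c]] * [A [B [C var]]]]]

4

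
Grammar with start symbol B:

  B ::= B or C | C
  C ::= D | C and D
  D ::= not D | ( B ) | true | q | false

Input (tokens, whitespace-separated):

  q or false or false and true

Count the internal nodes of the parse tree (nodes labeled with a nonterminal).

11

[B [B [B [C [D q]]] or [C [D false]]] or [C [C [D false]] and [D true]]]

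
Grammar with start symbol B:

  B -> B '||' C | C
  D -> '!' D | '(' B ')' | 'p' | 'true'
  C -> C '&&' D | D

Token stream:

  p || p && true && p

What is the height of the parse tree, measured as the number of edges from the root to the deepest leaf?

[B [B [C [D p]]] || [C [C [C [D p]] && [D true]] && [D p]]]

5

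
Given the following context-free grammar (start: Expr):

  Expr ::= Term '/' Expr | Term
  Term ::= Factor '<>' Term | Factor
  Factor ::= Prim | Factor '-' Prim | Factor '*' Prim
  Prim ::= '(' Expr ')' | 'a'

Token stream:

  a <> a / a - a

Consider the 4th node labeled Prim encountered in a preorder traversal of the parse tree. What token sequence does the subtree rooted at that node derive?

a

[Expr [Term [Factor [Prim a]] <> [Term [Factor [Prim a]]]] / [Expr [Term [Factor [Factor [Prim a]] - [Prim a]]]]]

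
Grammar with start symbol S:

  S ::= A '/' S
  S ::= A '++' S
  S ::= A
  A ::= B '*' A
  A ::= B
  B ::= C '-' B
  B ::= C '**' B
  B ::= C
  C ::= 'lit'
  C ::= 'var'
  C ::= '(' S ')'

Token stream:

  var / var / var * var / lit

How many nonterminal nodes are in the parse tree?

19

[S [A [B [C var]]] / [S [A [B [C var]]] / [S [A [B [C var]] * [A [B [C var]]]] / [S [A [B [C lit]]]]]]]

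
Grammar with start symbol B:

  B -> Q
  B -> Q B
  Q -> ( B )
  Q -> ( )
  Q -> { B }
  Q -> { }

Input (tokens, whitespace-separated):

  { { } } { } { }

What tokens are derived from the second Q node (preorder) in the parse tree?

[B [Q { [B [Q { }]] }] [B [Q { }] [B [Q { }]]]]

{ }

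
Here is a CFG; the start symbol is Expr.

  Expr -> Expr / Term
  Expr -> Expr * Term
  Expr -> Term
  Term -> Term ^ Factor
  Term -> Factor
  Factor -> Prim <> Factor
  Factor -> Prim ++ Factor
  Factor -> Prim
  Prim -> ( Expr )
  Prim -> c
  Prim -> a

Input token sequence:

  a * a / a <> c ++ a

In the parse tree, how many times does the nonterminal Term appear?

[Expr [Expr [Expr [Term [Factor [Prim a]]]] * [Term [Factor [Prim a]]]] / [Term [Factor [Prim a] <> [Factor [Prim c] ++ [Factor [Prim a]]]]]]

3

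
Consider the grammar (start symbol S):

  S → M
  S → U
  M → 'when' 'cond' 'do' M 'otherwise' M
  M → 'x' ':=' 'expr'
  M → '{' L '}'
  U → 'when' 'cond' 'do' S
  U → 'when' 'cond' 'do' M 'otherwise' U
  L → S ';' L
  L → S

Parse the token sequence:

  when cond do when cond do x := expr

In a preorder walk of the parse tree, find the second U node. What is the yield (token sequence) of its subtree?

when cond do x := expr

[S [U when cond do [S [U when cond do [S [M x := expr]]]]]]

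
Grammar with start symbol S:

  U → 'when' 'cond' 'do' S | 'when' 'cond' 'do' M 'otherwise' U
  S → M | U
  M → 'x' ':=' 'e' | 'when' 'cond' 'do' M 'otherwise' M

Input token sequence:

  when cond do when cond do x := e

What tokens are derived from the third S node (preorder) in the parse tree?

[S [U when cond do [S [U when cond do [S [M x := e]]]]]]

x := e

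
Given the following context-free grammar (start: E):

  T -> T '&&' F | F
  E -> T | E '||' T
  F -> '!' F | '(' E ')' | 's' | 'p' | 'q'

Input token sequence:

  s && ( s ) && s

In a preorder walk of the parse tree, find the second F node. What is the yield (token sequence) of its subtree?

[E [T [T [T [F s]] && [F ( [E [T [F s]]] )]] && [F s]]]

( s )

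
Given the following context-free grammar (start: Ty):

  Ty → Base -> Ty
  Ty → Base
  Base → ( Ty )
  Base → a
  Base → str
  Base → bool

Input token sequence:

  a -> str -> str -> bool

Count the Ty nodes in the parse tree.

4

[Ty [Base a] -> [Ty [Base str] -> [Ty [Base str] -> [Ty [Base bool]]]]]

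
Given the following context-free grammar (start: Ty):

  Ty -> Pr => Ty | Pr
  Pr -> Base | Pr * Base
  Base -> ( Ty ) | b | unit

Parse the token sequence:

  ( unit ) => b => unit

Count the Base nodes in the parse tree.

4

[Ty [Pr [Base ( [Ty [Pr [Base unit]]] )]] => [Ty [Pr [Base b]] => [Ty [Pr [Base unit]]]]]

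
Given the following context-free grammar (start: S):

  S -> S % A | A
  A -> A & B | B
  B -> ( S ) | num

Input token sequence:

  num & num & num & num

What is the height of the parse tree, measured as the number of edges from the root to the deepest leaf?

[S [A [A [A [A [B num]] & [B num]] & [B num]] & [B num]]]

6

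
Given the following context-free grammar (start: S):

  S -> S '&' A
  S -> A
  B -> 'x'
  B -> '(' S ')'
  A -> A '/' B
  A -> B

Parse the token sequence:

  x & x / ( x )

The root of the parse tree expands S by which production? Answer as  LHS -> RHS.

[S [S [A [B x]]] & [A [A [B x]] / [B ( [S [A [B x]]] )]]]

S -> S '&' A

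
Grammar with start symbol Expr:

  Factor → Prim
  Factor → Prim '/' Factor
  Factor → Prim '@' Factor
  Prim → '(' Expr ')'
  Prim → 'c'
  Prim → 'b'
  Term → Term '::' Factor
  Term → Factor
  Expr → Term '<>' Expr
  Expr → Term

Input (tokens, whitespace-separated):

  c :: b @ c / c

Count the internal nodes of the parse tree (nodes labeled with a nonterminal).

11

[Expr [Term [Term [Factor [Prim c]]] :: [Factor [Prim b] @ [Factor [Prim c] / [Factor [Prim c]]]]]]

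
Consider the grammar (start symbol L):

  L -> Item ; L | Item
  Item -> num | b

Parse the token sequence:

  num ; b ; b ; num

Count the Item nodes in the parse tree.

4

[L [Item num] ; [L [Item b] ; [L [Item b] ; [L [Item num]]]]]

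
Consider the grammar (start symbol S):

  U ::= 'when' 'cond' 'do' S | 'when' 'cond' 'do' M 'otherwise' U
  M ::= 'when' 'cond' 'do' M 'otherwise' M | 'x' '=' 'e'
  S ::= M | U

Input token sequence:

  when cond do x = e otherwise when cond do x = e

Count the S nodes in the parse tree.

2

[S [U when cond do [M x = e] otherwise [U when cond do [S [M x = e]]]]]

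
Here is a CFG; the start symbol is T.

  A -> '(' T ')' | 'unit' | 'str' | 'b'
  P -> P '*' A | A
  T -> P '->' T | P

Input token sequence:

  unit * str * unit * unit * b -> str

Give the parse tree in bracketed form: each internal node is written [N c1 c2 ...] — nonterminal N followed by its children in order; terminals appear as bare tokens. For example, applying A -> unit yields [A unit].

[T [P [P [P [P [P [A unit]] * [A str]] * [A unit]] * [A unit]] * [A b]] -> [T [P [A str]]]]

T
P -> T
P * A -> T
P * A * A -> T
P * A * A * A -> T
P * A * A * A * A -> T
A * A * A * A * A -> T
unit * A * A * A * A -> T
unit * str * A * A * A -> T
unit * str * unit * A * A -> T
unit * str * unit * unit * A -> T
unit * str * unit * unit * b -> T
unit * str * unit * unit * b -> P
unit * str * unit * unit * b -> A
unit * str * unit * unit * b -> str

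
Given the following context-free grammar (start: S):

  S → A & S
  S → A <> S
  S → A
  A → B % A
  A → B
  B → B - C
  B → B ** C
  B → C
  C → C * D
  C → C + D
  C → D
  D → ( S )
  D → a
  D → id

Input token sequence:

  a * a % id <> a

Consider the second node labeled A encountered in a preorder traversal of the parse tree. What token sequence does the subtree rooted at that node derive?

id

[S [A [B [C [C [D a]] * [D a]]] % [A [B [C [D id]]]]] <> [S [A [B [C [D a]]]]]]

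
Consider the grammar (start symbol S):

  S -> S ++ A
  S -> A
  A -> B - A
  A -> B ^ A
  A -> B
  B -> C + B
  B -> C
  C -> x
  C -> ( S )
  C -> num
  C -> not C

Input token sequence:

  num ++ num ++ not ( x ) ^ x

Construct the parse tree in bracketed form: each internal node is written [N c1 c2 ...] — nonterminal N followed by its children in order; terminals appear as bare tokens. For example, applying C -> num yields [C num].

[S [S [S [A [B [C num]]]] ++ [A [B [C num]]]] ++ [A [B [C not [C ( [S [A [B [C x]]]] )]]] ^ [A [B [C x]]]]]

S
S ++ A
S ++ A ++ A
A ++ A ++ A
B ++ A ++ A
C ++ A ++ A
num ++ A ++ A
num ++ B ++ A
num ++ C ++ A
num ++ num ++ A
num ++ num ++ B ^ A
num ++ num ++ C ^ A
num ++ num ++ not C ^ A
num ++ num ++ not ( S ) ^ A
num ++ num ++ not ( A ) ^ A
num ++ num ++ not ( B ) ^ A
num ++ num ++ not ( C ) ^ A
num ++ num ++ not ( x ) ^ A
num ++ num ++ not ( x ) ^ B
num ++ num ++ not ( x ) ^ C
num ++ num ++ not ( x ) ^ x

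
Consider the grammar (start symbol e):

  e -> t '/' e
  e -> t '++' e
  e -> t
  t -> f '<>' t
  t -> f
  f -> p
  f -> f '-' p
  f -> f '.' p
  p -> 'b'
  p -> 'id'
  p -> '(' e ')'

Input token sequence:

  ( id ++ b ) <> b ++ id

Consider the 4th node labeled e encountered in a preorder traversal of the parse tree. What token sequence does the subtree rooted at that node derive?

id

[e [t [f [p ( [e [t [f [p id]]] ++ [e [t [f [p b]]]]] )]] <> [t [f [p b]]]] ++ [e [t [f [p id]]]]]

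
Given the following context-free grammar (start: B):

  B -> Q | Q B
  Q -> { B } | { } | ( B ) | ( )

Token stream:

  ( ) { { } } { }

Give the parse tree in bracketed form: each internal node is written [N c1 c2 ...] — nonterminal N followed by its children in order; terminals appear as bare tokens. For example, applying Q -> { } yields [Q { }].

B
Q B
( ) B
( ) Q B
( ) { B } B
( ) { Q } B
( ) { { } } B
( ) { { } } Q
( ) { { } } { }

[B [Q ( )] [B [Q { [B [Q { }]] }] [B [Q { }]]]]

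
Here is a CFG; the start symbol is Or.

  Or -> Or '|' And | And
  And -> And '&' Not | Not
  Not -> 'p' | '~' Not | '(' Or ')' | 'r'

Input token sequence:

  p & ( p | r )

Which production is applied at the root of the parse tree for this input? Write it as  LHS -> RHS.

Or -> And

[Or [And [And [Not p]] & [Not ( [Or [Or [And [Not p]]] | [And [Not r]]] )]]]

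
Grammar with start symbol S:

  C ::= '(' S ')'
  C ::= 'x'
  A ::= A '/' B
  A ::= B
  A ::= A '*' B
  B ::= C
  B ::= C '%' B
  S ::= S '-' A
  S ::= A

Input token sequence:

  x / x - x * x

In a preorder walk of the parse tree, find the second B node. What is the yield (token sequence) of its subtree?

x

[S [S [A [A [B [C x]]] / [B [C x]]]] - [A [A [B [C x]]] * [B [C x]]]]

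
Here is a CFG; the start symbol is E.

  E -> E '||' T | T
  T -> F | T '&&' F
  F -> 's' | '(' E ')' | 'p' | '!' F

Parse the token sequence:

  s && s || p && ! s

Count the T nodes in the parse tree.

[E [E [T [T [F s]] && [F s]]] || [T [T [F p]] && [F ! [F s]]]]

4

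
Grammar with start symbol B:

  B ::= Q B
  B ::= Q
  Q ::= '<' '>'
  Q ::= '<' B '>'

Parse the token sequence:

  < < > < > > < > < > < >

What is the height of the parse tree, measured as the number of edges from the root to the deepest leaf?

5

[B [Q < [B [Q < >] [B [Q < >]]] >] [B [Q < >] [B [Q < >] [B [Q < >]]]]]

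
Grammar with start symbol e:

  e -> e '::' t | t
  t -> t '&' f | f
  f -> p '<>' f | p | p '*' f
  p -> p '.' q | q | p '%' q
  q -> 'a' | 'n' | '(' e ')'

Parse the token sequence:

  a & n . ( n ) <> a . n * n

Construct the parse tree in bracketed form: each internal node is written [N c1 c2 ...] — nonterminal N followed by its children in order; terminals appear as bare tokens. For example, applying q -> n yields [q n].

[e [t [t [f [p [q a]]]] & [f [p [p [q n]] . [q ( [e [t [f [p [q n]]]]] )]] <> [f [p [p [q a]] . [q n]] * [f [p [q n]]]]]]]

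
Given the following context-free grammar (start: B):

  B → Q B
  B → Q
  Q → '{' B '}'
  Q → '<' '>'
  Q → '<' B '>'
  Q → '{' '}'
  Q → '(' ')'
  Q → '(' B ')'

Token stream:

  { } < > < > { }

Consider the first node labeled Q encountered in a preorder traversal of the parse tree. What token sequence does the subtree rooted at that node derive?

[B [Q { }] [B [Q < >] [B [Q < >] [B [Q { }]]]]]

{ }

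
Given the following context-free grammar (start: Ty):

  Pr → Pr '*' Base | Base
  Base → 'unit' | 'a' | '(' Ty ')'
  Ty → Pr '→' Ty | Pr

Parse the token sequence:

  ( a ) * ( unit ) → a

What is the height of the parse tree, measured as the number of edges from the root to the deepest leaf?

[Ty [Pr [Pr [Base ( [Ty [Pr [Base a]]] )]] * [Base ( [Ty [Pr [Base unit]]] )]] → [Ty [Pr [Base a]]]]

7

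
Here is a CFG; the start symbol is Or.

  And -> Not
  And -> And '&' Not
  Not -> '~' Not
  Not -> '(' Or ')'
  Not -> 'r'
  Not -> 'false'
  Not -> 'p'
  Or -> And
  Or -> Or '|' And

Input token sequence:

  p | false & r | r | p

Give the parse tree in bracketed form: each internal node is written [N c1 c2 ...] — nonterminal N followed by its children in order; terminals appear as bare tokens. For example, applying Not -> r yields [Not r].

[Or [Or [Or [Or [And [Not p]]] | [And [And [Not false]] & [Not r]]] | [And [Not r]]] | [And [Not p]]]

Or
Or | And
Or | And | And
Or | And | And | And
And | And | And | And
Not | And | And | And
p | And | And | And
p | And & Not | And | And
p | Not & Not | And | And
p | false & Not | And | And
p | false & r | And | And
p | false & r | Not | And
p | false & r | r | And
p | false & r | r | Not
p | false & r | r | p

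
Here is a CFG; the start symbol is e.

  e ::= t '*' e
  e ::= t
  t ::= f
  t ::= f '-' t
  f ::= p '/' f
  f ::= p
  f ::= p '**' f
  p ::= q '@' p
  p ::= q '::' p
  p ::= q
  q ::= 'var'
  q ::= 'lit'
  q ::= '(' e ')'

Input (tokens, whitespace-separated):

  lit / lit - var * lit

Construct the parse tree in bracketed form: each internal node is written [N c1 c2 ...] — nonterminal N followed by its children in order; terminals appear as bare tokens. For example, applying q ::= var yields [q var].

e
t * e
f - t * e
p / f - t * e
q / f - t * e
lit / f - t * e
lit / p - t * e
lit / q - t * e
lit / lit - t * e
lit / lit - f * e
lit / lit - p * e
lit / lit - q * e
lit / lit - var * e
lit / lit - var * t
lit / lit - var * f
lit / lit - var * p
lit / lit - var * q
lit / lit - var * lit

[e [t [f [p [q lit]] / [f [p [q lit]]]] - [t [f [p [q var]]]]] * [e [t [f [p [q lit]]]]]]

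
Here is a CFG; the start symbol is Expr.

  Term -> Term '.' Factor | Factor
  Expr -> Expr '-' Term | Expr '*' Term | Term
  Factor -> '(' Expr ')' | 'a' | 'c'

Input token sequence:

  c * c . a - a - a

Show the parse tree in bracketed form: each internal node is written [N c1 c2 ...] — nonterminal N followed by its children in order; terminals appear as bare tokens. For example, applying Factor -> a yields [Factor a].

Expr
Expr - Term
Expr - Term - Term
Expr * Term - Term - Term
Term * Term - Term - Term
Factor * Term - Term - Term
c * Term - Term - Term
c * Term . Factor - Term - Term
c * Factor . Factor - Term - Term
c * c . Factor - Term - Term
c * c . a - Term - Term
c * c . a - Factor - Term
c * c . a - a - Term
c * c . a - a - Factor
c * c . a - a - a

[Expr [Expr [Expr [Expr [Term [Factor c]]] * [Term [Term [Factor c]] . [Factor a]]] - [Term [Factor a]]] - [Term [Factor a]]]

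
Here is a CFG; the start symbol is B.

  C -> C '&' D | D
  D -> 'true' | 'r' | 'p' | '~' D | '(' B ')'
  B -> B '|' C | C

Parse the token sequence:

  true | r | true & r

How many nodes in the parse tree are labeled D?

4

[B [B [B [C [D true]]] | [C [D r]]] | [C [C [D true]] & [D r]]]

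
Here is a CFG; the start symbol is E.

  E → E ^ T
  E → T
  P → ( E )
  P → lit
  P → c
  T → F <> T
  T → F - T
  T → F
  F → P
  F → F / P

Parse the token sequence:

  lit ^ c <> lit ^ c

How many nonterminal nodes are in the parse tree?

15

[E [E [E [T [F [P lit]]]] ^ [T [F [P c]] <> [T [F [P lit]]]]] ^ [T [F [P c]]]]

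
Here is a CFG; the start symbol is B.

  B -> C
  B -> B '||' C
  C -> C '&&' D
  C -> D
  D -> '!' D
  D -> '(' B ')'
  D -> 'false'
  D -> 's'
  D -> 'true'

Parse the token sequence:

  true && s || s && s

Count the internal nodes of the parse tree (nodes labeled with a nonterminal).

10

[B [B [C [C [D true]] && [D s]]] || [C [C [D s]] && [D s]]]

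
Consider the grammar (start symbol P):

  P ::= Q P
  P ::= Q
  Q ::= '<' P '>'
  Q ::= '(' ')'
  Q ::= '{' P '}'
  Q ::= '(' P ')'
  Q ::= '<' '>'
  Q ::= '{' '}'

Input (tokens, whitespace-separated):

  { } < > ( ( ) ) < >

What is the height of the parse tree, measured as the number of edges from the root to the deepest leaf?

6

[P [Q { }] [P [Q < >] [P [Q ( [P [Q ( )]] )] [P [Q < >]]]]]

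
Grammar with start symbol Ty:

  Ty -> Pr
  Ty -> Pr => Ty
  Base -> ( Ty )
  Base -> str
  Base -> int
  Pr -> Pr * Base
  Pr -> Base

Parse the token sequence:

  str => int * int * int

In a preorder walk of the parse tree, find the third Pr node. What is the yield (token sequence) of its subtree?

[Ty [Pr [Base str]] => [Ty [Pr [Pr [Pr [Base int]] * [Base int]] * [Base int]]]]

int * int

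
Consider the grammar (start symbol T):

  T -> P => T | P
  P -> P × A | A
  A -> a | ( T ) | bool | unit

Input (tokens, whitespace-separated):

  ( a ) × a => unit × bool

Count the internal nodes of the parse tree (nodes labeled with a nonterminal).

13

[T [P [P [A ( [T [P [A a]]] )]] × [A a]] => [T [P [P [A unit]] × [A bool]]]]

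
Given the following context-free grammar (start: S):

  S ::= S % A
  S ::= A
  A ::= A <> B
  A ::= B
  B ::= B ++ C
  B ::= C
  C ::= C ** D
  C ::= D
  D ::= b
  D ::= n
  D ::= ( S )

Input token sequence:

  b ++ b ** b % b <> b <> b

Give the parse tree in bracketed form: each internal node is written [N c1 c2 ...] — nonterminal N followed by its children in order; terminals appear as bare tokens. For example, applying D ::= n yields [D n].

[S [S [A [B [B [C [D b]]] ++ [C [C [D b]] ** [D b]]]]] % [A [A [A [B [C [D b]]]] <> [B [C [D b]]]] <> [B [C [D b]]]]]

S
S % A
A % A
B % A
B ++ C % A
C ++ C % A
D ++ C % A
b ++ C % A
b ++ C ** D % A
b ++ D ** D % A
b ++ b ** D % A
b ++ b ** b % A
b ++ b ** b % A <> B
b ++ b ** b % A <> B <> B
b ++ b ** b % B <> B <> B
b ++ b ** b % C <> B <> B
b ++ b ** b % D <> B <> B
b ++ b ** b % b <> B <> B
b ++ b ** b % b <> C <> B
b ++ b ** b % b <> D <> B
b ++ b ** b % b <> b <> B
b ++ b ** b % b <> b <> C
b ++ b ** b % b <> b <> D
b ++ b ** b % b <> b <> b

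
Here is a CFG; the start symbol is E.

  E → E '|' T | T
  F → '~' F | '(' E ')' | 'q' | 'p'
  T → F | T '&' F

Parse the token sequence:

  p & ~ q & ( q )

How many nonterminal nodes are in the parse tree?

11

[E [T [T [T [F p]] & [F ~ [F q]]] & [F ( [E [T [F q]]] )]]]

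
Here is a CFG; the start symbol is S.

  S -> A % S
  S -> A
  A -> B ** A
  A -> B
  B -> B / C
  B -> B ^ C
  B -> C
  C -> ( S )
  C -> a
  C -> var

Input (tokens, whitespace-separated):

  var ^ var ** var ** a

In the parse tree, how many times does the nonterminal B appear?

[S [A [B [B [C var]] ^ [C var]] ** [A [B [C var]] ** [A [B [C a]]]]]]

4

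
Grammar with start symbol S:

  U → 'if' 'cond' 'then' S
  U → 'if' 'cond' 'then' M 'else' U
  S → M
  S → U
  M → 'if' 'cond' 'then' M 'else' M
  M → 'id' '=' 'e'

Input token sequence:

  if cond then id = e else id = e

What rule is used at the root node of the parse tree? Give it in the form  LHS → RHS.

[S [M if cond then [M id = e] else [M id = e]]]

S → M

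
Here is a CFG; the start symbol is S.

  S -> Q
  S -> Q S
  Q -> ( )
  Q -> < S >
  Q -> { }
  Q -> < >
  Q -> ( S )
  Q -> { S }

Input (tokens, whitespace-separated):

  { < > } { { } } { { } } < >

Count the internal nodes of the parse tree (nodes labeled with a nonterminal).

14

[S [Q { [S [Q < >]] }] [S [Q { [S [Q { }]] }] [S [Q { [S [Q { }]] }] [S [Q < >]]]]]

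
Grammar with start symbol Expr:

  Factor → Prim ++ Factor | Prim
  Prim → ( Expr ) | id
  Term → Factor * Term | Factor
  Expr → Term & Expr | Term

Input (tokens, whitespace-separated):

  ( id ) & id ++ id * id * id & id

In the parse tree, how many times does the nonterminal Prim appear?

7

[Expr [Term [Factor [Prim ( [Expr [Term [Factor [Prim id]]]] )]]] & [Expr [Term [Factor [Prim id] ++ [Factor [Prim id]]] * [Term [Factor [Prim id]] * [Term [Factor [Prim id]]]]] & [Expr [Term [Factor [Prim id]]]]]]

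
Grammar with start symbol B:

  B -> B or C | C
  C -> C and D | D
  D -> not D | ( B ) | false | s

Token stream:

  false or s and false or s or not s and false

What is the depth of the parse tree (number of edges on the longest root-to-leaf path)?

6

[B [B [B [B [C [D false]]] or [C [C [D s]] and [D false]]] or [C [D s]]] or [C [C [D not [D s]]] and [D false]]]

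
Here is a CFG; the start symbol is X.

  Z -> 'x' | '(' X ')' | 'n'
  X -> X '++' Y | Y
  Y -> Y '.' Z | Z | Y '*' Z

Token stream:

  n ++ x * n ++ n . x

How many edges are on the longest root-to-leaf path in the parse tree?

5

[X [X [X [Y [Z n]]] ++ [Y [Y [Z x]] * [Z n]]] ++ [Y [Y [Z n]] . [Z x]]]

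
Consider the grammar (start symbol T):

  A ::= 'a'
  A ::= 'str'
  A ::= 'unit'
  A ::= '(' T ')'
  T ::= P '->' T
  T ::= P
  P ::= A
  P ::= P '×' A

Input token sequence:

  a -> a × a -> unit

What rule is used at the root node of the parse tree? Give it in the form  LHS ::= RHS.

[T [P [A a]] -> [T [P [P [A a]] × [A a]] -> [T [P [A unit]]]]]

T ::= P '->' T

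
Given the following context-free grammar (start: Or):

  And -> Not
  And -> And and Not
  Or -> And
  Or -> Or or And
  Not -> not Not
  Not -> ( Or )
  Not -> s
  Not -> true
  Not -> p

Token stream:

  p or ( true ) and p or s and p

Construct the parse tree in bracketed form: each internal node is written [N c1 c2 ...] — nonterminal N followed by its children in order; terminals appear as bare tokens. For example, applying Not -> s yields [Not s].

Or
Or or And
Or or And or And
And or And or And
Not or And or And
p or And or And
p or And and Not or And
p or Not and Not or And
p or ( Or ) and Not or And
p or ( And ) and Not or And
p or ( Not ) and Not or And
p or ( true ) and Not or And
p or ( true ) and p or And
p or ( true ) and p or And and Not
p or ( true ) and p or Not and Not
p or ( true ) and p or s and Not
p or ( true ) and p or s and p

[Or [Or [Or [And [Not p]]] or [And [And [Not ( [Or [And [Not true]]] )]] and [Not p]]] or [And [And [Not s]] and [Not p]]]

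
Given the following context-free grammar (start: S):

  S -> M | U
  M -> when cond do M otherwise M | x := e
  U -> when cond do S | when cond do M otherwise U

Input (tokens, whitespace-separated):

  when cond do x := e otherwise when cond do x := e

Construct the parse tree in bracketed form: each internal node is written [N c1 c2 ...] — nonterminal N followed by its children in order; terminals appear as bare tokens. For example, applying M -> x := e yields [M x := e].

S
U
when cond do M otherwise U
when cond do x := e otherwise U
when cond do x := e otherwise when cond do S
when cond do x := e otherwise when cond do M
when cond do x := e otherwise when cond do x := e

[S [U when cond do [M x := e] otherwise [U when cond do [S [M x := e]]]]]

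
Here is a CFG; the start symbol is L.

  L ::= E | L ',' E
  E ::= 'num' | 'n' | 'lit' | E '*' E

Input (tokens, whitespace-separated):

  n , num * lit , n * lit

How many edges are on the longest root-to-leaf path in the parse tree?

4

[L [L [L [E n]] , [E [E num] * [E lit]]] , [E [E n] * [E lit]]]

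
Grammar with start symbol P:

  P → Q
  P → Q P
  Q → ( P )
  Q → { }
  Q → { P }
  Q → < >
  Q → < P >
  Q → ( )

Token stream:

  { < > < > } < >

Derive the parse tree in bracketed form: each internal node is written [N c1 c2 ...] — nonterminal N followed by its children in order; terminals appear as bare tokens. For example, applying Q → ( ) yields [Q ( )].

P
Q P
{ P } P
{ Q P } P
{ < > P } P
{ < > Q } P
{ < > < > } P
{ < > < > } Q
{ < > < > } < >

[P [Q { [P [Q < >] [P [Q < >]]] }] [P [Q < >]]]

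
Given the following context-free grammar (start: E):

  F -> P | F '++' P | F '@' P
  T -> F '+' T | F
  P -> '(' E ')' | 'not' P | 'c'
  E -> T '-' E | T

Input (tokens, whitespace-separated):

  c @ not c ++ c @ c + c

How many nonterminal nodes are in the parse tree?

[E [T [F [F [F [F [P c]] @ [P not [P c]]] ++ [P c]] @ [P c]] + [T [F [P c]]]]]

14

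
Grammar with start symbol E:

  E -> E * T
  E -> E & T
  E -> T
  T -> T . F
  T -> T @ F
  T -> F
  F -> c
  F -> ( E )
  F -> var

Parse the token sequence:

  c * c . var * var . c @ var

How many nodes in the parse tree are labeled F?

6

[E [E [E [T [F c]]] * [T [T [F c]] . [F var]]] * [T [T [T [F var]] . [F c]] @ [F var]]]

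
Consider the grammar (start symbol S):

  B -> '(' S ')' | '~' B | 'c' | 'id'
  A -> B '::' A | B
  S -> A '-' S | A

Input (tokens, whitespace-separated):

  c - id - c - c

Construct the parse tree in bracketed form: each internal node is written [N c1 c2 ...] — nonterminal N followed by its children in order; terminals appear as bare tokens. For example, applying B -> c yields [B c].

S
A - S
B - S
c - S
c - A - S
c - B - S
c - id - S
c - id - A - S
c - id - B - S
c - id - c - S
c - id - c - A
c - id - c - B
c - id - c - c

[S [A [B c]] - [S [A [B id]] - [S [A [B c]] - [S [A [B c]]]]]]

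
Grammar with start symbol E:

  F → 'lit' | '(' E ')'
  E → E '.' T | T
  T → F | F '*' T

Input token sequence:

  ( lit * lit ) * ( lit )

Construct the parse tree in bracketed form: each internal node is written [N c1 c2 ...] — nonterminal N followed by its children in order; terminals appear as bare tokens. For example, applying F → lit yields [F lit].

[E [T [F ( [E [T [F lit] * [T [F lit]]]] )] * [T [F ( [E [T [F lit]]] )]]]]

E
T
F * T
( E ) * T
( T ) * T
( F * T ) * T
( lit * T ) * T
( lit * F ) * T
( lit * lit ) * T
( lit * lit ) * F
( lit * lit ) * ( E )
( lit * lit ) * ( T )
( lit * lit ) * ( F )
( lit * lit ) * ( lit )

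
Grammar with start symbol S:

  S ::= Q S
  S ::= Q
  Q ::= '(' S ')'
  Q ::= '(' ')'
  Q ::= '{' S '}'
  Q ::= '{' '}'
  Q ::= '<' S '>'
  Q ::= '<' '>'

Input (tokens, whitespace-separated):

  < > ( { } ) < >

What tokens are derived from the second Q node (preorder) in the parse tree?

( { } )

[S [Q < >] [S [Q ( [S [Q { }]] )] [S [Q < >]]]]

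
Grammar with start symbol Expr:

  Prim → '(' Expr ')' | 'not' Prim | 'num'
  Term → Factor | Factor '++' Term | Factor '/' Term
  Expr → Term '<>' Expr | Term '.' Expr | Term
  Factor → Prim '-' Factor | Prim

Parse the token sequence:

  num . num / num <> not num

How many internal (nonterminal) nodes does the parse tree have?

16

[Expr [Term [Factor [Prim num]]] . [Expr [Term [Factor [Prim num]] / [Term [Factor [Prim num]]]] <> [Expr [Term [Factor [Prim not [Prim num]]]]]]]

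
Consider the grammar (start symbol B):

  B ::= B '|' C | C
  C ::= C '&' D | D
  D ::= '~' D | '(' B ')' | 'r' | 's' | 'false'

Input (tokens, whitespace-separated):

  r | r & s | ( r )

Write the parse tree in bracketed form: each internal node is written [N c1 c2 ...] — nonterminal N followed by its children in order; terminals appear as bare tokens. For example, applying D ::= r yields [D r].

B
B | C
B | C | C
C | C | C
D | C | C
r | C | C
r | C & D | C
r | D & D | C
r | r & D | C
r | r & s | C
r | r & s | D
r | r & s | ( B )
r | r & s | ( C )
r | r & s | ( D )
r | r & s | ( r )

[B [B [B [C [D r]]] | [C [C [D r]] & [D s]]] | [C [D ( [B [C [D r]]] )]]]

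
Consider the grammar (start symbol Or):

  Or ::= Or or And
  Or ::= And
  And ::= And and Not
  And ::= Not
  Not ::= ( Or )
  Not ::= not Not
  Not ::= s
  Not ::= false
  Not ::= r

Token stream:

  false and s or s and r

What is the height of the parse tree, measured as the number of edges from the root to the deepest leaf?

[Or [Or [And [And [Not false]] and [Not s]]] or [And [And [Not s]] and [Not r]]]

5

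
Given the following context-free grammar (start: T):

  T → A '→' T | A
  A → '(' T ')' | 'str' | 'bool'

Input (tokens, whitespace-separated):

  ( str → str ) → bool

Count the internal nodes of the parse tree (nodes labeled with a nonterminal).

[T [A ( [T [A str] → [T [A str]]] )] → [T [A bool]]]

8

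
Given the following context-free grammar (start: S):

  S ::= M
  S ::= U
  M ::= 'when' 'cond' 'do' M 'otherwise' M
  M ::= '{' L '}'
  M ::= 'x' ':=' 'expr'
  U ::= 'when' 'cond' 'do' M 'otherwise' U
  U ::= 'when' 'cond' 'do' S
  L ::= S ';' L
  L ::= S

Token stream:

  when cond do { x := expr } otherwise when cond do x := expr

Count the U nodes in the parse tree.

[S [U when cond do [M { [L [S [M x := expr]]] }] otherwise [U when cond do [S [M x := expr]]]]]

2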